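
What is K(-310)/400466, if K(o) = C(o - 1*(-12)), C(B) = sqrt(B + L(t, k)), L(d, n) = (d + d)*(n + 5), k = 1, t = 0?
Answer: I*sqrt(298)/400466 ≈ 4.3106e-5*I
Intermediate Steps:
L(d, n) = 2*d*(5 + n) (L(d, n) = (2*d)*(5 + n) = 2*d*(5 + n))
C(B) = sqrt(B) (C(B) = sqrt(B + 2*0*(5 + 1)) = sqrt(B + 2*0*6) = sqrt(B + 0) = sqrt(B))
K(o) = sqrt(12 + o) (K(o) = sqrt(o - 1*(-12)) = sqrt(o + 12) = sqrt(12 + o))
K(-310)/400466 = sqrt(12 - 310)/400466 = sqrt(-298)*(1/400466) = (I*sqrt(298))*(1/400466) = I*sqrt(298)/400466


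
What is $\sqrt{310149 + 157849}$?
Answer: $\sqrt{467998} \approx 684.1$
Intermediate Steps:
$\sqrt{310149 + 157849} = \sqrt{467998}$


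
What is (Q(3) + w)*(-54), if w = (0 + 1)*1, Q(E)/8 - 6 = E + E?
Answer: -5238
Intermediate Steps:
Q(E) = 48 + 16*E (Q(E) = 48 + 8*(E + E) = 48 + 8*(2*E) = 48 + 16*E)
w = 1 (w = 1*1 = 1)
(Q(3) + w)*(-54) = ((48 + 16*3) + 1)*(-54) = ((48 + 48) + 1)*(-54) = (96 + 1)*(-54) = 97*(-54) = -5238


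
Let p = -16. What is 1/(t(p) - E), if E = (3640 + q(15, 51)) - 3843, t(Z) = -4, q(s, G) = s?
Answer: 1/184 ≈ 0.0054348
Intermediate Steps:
E = -188 (E = (3640 + 15) - 3843 = 3655 - 3843 = -188)
1/(t(p) - E) = 1/(-4 - 1*(-188)) = 1/(-4 + 188) = 1/184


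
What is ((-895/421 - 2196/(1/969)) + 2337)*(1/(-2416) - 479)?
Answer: 517802613902415/508568 ≈ 1.0182e+9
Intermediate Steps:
((-895/421 - 2196/(1/969)) + 2337)*(1/(-2416) - 479) = ((-895*1/421 - 2196/1/969) + 2337)*(-1/2416 - 479) = ((-895/421 - 2196*969) + 2337)*(-1157265/2416) = ((-895/421 - 2127924) + 2337)*(-1157265/2416) = (-895856899/421 + 2337)*(-1157265/2416) = -894873022/421*(-1157265/2416) = 517802613902415/508568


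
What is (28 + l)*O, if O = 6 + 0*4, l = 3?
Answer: 186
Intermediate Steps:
O = 6 (O = 6 + 0 = 6)
(28 + l)*O = (28 + 3)*6 = 31*6 = 186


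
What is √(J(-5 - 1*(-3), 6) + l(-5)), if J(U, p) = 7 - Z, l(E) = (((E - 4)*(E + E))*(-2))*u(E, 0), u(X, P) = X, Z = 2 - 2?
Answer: √907 ≈ 30.116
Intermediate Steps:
Z = 0
l(E) = -4*E²*(-4 + E) (l(E) = (((E - 4)*(E + E))*(-2))*E = (((-4 + E)*(2*E))*(-2))*E = ((2*E*(-4 + E))*(-2))*E = (-4*E*(-4 + E))*E = -4*E²*(-4 + E))
J(U, p) = 7 (J(U, p) = 7 - 1*0 = 7 + 0 = 7)
√(J(-5 - 1*(-3), 6) + l(-5)) = √(7 + 4*(-5)²*(4 - 1*(-5))) = √(7 + 4*25*(4 + 5)) = √(7 + 4*25*9) = √(7 + 900) = √907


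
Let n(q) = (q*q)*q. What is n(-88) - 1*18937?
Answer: -700409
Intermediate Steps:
n(q) = q³ (n(q) = q²*q = q³)
n(-88) - 1*18937 = (-88)³ - 1*18937 = -681472 - 18937 = -700409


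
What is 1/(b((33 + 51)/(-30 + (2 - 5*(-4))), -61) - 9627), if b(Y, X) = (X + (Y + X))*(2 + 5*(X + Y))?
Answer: 4/149907 ≈ 2.6683e-5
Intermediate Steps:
b(Y, X) = (Y + 2*X)*(2 + 5*X + 5*Y) (b(Y, X) = (X + (X + Y))*(2 + (5*X + 5*Y)) = (Y + 2*X)*(2 + 5*X + 5*Y))
1/(b((33 + 51)/(-30 + (2 - 5*(-4))), -61) - 9627) = 1/((2*((33 + 51)/(-30 + (2 - 5*(-4)))) + 4*(-61) + 5*((33 + 51)/(-30 + (2 - 5*(-4))))² + 10*(-61)² + 15*(-61)*((33 + 51)/(-30 + (2 - 5*(-4))))) - 9627) = 1/((2*(84/(-30 + (2 + 20))) - 244 + 5*(84/(-30 + (2 + 20)))² + 10*3721 + 15*(-61)*(84/(-30 + (2 + 20)))) - 9627) = 1/((2*(84/(-30 + 22)) - 244 + 5*(84/(-30 + 22))² + 37210 + 15*(-61)*(84/(-30 + 22))) - 9627) = 1/((2*(84/(-8)) - 244 + 5*(84/(-8))² + 37210 + 15*(-61)*(84/(-8))) - 9627) = 1/((2*(84*(-⅛)) - 244 + 5*(84*(-⅛))² + 37210 + 15*(-61)*(84*(-⅛))) - 9627) = 1/((2*(-21/2) - 244 + 5*(-21/2)² + 37210 + 15*(-61)*(-21/2)) - 9627) = 1/((-21 - 244 + 5*(441/4) + 37210 + 19215/2) - 9627) = 1/((-21 - 244 + 2205/4 + 37210 + 19215/2) - 9627) = 1/(188415/4 - 9627) = 1/(149907/4) = 4/149907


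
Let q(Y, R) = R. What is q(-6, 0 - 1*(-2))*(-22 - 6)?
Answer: -56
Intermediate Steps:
q(-6, 0 - 1*(-2))*(-22 - 6) = (0 - 1*(-2))*(-22 - 6) = (0 + 2)*(-28) = 2*(-28) = -56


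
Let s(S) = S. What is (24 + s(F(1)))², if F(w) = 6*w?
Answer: 900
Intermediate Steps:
(24 + s(F(1)))² = (24 + 6*1)² = (24 + 6)² = 30² = 900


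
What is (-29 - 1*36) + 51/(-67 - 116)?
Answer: -3982/61 ≈ -65.279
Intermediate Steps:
(-29 - 1*36) + 51/(-67 - 116) = (-29 - 36) + 51/(-183) = -65 - 1/183*51 = -65 - 17/61 = -3982/61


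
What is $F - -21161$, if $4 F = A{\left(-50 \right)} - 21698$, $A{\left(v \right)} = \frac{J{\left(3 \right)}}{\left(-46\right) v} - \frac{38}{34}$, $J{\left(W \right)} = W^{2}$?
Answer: $\frac{2461145053}{156400} \approx 15736.0$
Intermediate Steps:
$A{\left(v \right)} = - \frac{19}{17} - \frac{9}{46 v}$ ($A{\left(v \right)} = \frac{3^{2}}{\left(-46\right) v} - \frac{38}{34} = 9 \left(- \frac{1}{46 v}\right) - \frac{19}{17} = - \frac{9}{46 v} - \frac{19}{17} = - \frac{19}{17} - \frac{9}{46 v}$)
$F = - \frac{848435347}{156400}$ ($F = \frac{\frac{-153 - -43700}{782 \left(-50\right)} - 21698}{4} = \frac{\frac{1}{782} \left(- \frac{1}{50}\right) \left(-153 + 43700\right) - 21698}{4} = \frac{\frac{1}{782} \left(- \frac{1}{50}\right) 43547 - 21698}{4} = \frac{- \frac{43547}{39100} - 21698}{4} = \frac{1}{4} \left(- \frac{848435347}{39100}\right) = - \frac{848435347}{156400} \approx -5424.8$)
$F - -21161 = - \frac{848435347}{156400} - -21161 = - \frac{848435347}{156400} + 21161 = \frac{2461145053}{156400}$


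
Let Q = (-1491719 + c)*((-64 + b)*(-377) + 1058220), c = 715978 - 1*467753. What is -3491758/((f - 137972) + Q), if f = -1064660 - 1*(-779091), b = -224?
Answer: 3491758/1450904248765 ≈ 2.4066e-6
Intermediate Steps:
f = -285569 (f = -1064660 + 779091 = -285569)
c = 248225 (c = 715978 - 467753 = 248225)
Q = -1450903825224 (Q = (-1491719 + 248225)*((-64 - 224)*(-377) + 1058220) = -1243494*(-288*(-377) + 1058220) = -1243494*(108576 + 1058220) = -1243494*1166796 = -1450903825224)
-3491758/((f - 137972) + Q) = -3491758/((-285569 - 137972) - 1450903825224) = -3491758/(-423541 - 1450903825224) = -3491758/(-1450904248765) = -3491758*(-1/1450904248765) = 3491758/1450904248765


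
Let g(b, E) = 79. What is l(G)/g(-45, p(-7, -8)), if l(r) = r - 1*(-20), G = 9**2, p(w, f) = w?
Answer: 101/79 ≈ 1.2785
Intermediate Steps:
G = 81
l(r) = 20 + r (l(r) = r + 20 = 20 + r)
l(G)/g(-45, p(-7, -8)) = (20 + 81)/79 = 101*(1/79) = 101/79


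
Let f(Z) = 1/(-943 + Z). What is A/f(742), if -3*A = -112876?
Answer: -7562692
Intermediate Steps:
A = 112876/3 (A = -1/3*(-112876) = 112876/3 ≈ 37625.)
A/f(742) = 112876/(3*(1/(-943 + 742))) = 112876/(3*(1/(-201))) = 112876/(3*(-1/201)) = (112876/3)*(-201) = -7562692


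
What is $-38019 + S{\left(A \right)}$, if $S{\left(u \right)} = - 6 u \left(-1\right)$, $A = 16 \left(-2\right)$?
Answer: $-38211$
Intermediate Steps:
$A = -32$
$S{\left(u \right)} = 6 u$
$-38019 + S{\left(A \right)} = -38019 + 6 \left(-32\right) = -38019 - 192 = -38211$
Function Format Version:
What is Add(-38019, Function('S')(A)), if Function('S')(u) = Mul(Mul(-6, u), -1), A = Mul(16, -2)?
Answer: -38211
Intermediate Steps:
A = -32
Function('S')(u) = Mul(6, u)
Add(-38019, Function('S')(A)) = Add(-38019, Mul(6, -32)) = Add(-38019, -192) = -38211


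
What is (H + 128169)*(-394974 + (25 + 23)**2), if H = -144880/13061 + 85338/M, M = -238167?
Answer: -5797839214662470250/115211081 ≈ -5.0324e+10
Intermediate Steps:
H = -3957803842/345633243 (H = -144880/13061 + 85338/(-238167) = -144880*1/13061 + 85338*(-1/238167) = -144880/13061 - 9482/26463 = -3957803842/345633243 ≈ -11.451)
(H + 128169)*(-394974 + (25 + 23)**2) = (-3957803842/345633243 + 128169)*(-394974 + (25 + 23)**2) = 44295509318225*(-394974 + 48**2)/345633243 = 44295509318225*(-394974 + 2304)/345633243 = (44295509318225/345633243)*(-392670) = -5797839214662470250/115211081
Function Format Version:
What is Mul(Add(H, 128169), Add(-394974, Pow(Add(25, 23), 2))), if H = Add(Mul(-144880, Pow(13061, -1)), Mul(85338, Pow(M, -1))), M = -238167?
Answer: Rational(-5797839214662470250, 115211081) ≈ -5.0324e+10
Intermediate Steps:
H = Rational(-3957803842, 345633243) (H = Add(Mul(-144880, Pow(13061, -1)), Mul(85338, Pow(-238167, -1))) = Add(Mul(-144880, Rational(1, 13061)), Mul(85338, Rational(-1, 238167))) = Add(Rational(-144880, 13061), Rational(-9482, 26463)) = Rational(-3957803842, 345633243) ≈ -11.451)
Mul(Add(H, 128169), Add(-394974, Pow(Add(25, 23), 2))) = Mul(Add(Rational(-3957803842, 345633243), 128169), Add(-394974, Pow(Add(25, 23), 2))) = Mul(Rational(44295509318225, 345633243), Add(-394974, Pow(48, 2))) = Mul(Rational(44295509318225, 345633243), Add(-394974, 2304)) = Mul(Rational(44295509318225, 345633243), -392670) = Rational(-5797839214662470250, 115211081)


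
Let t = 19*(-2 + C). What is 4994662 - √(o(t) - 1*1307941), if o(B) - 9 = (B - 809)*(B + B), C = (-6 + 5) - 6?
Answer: 4994662 - 2*I*√243193 ≈ 4.9947e+6 - 986.29*I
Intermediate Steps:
C = -7 (C = -1 - 6 = -7)
t = -171 (t = 19*(-2 - 7) = 19*(-9) = -171)
o(B) = 9 + 2*B*(-809 + B) (o(B) = 9 + (B - 809)*(B + B) = 9 + (-809 + B)*(2*B) = 9 + 2*B*(-809 + B))
4994662 - √(o(t) - 1*1307941) = 4994662 - √((9 - 1618*(-171) + 2*(-171)²) - 1*1307941) = 4994662 - √((9 + 276678 + 2*29241) - 1307941) = 4994662 - √((9 + 276678 + 58482) - 1307941) = 4994662 - √(335169 - 1307941) = 4994662 - √(-972772) = 4994662 - 2*I*√243193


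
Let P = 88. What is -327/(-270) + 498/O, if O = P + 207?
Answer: 3079/1062 ≈ 2.8992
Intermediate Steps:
O = 295 (O = 88 + 207 = 295)
-327/(-270) + 498/O = -327/(-270) + 498/295 = -327*(-1/270) + 498*(1/295) = 109/90 + 498/295 = 3079/1062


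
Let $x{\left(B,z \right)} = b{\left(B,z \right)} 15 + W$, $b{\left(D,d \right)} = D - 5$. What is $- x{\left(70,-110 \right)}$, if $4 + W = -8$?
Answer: $-963$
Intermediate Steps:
$b{\left(D,d \right)} = -5 + D$ ($b{\left(D,d \right)} = D - 5 = -5 + D$)
$W = -12$ ($W = -4 - 8 = -12$)
$x{\left(B,z \right)} = -87 + 15 B$ ($x{\left(B,z \right)} = \left(-5 + B\right) 15 - 12 = \left(-75 + 15 B\right) - 12 = -87 + 15 B$)
$- x{\left(70,-110 \right)} = - (-87 + 15 \cdot 70) = - (-87 + 1050) = \left(-1\right) 963 = -963$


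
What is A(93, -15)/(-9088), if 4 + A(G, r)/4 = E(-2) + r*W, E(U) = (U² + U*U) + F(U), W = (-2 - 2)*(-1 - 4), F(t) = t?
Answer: 149/1136 ≈ 0.13116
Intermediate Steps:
W = 20 (W = -4*(-5) = 20)
E(U) = U + 2*U² (E(U) = (U² + U*U) + U = (U² + U²) + U = 2*U² + U = U + 2*U²)
A(G, r) = 8 + 80*r (A(G, r) = -16 + 4*(-2*(1 + 2*(-2)) + r*20) = -16 + 4*(-2*(1 - 4) + 20*r) = -16 + 4*(-2*(-3) + 20*r) = -16 + 4*(6 + 20*r) = -16 + (24 + 80*r) = 8 + 80*r)
A(93, -15)/(-9088) = (8 + 80*(-15))/(-9088) = (8 - 1200)*(-1/9088) = -1192*(-1/9088) = 149/1136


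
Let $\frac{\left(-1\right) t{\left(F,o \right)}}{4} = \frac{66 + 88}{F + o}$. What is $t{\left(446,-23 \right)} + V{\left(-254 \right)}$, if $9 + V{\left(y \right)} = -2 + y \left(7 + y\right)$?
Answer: $\frac{26532905}{423} \approx 62726.0$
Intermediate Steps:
$V{\left(y \right)} = -11 + y \left(7 + y\right)$ ($V{\left(y \right)} = -9 + \left(-2 + y \left(7 + y\right)\right) = -11 + y \left(7 + y\right)$)
$t{\left(F,o \right)} = - \frac{616}{F + o}$ ($t{\left(F,o \right)} = - 4 \frac{66 + 88}{F + o} = - 4 \frac{154}{F + o} = - \frac{616}{F + o}$)
$t{\left(446,-23 \right)} + V{\left(-254 \right)} = - \frac{616}{446 - 23} + \left(-11 + \left(-254\right)^{2} + 7 \left(-254\right)\right) = - \frac{616}{423} - -62727 = \left(-616\right) \frac{1}{423} + 62727 = - \frac{616}{423} + 62727 = \frac{26532905}{423}$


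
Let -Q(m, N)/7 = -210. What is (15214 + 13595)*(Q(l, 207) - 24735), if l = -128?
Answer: -670241385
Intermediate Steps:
Q(m, N) = 1470 (Q(m, N) = -7*(-210) = 1470)
(15214 + 13595)*(Q(l, 207) - 24735) = (15214 + 13595)*(1470 - 24735) = 28809*(-23265) = -670241385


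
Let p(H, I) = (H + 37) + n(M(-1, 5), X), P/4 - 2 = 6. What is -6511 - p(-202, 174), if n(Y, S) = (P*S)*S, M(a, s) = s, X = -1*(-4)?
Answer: -6858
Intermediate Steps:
X = 4
P = 32 (P = 8 + 4*6 = 8 + 24 = 32)
n(Y, S) = 32*S² (n(Y, S) = (32*S)*S = 32*S²)
p(H, I) = 549 + H (p(H, I) = (H + 37) + 32*4² = (37 + H) + 32*16 = (37 + H) + 512 = 549 + H)
-6511 - p(-202, 174) = -6511 - (549 - 202) = -6511 - 1*347 = -6511 - 347 = -6858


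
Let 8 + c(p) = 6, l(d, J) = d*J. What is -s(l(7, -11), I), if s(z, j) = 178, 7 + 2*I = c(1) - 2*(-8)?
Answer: -178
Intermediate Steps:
l(d, J) = J*d
c(p) = -2 (c(p) = -8 + 6 = -2)
I = 7/2 (I = -7/2 + (-2 - 2*(-8))/2 = -7/2 + (-2 + 16)/2 = -7/2 + (1/2)*14 = -7/2 + 7 = 7/2 ≈ 3.5000)
-s(l(7, -11), I) = -1*178 = -178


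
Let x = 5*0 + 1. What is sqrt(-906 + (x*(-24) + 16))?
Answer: I*sqrt(914) ≈ 30.232*I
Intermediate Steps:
x = 1 (x = 0 + 1 = 1)
sqrt(-906 + (x*(-24) + 16)) = sqrt(-906 + (1*(-24) + 16)) = sqrt(-906 + (-24 + 16)) = sqrt(-906 - 8) = sqrt(-914) = I*sqrt(914)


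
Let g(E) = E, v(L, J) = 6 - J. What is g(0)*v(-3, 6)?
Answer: 0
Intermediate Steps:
g(0)*v(-3, 6) = 0*(6 - 1*6) = 0*(6 - 6) = 0*0 = 0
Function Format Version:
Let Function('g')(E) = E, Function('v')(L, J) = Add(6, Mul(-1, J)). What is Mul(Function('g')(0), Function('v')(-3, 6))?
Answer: 0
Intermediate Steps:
Mul(Function('g')(0), Function('v')(-3, 6)) = Mul(0, Add(6, Mul(-1, 6))) = Mul(0, Add(6, -6)) = Mul(0, 0) = 0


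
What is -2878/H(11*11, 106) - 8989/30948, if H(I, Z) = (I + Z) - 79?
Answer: -22599679/1145076 ≈ -19.736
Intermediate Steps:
H(I, Z) = -79 + I + Z
-2878/H(11*11, 106) - 8989/30948 = -2878/(-79 + 11*11 + 106) - 8989/30948 = -2878/(-79 + 121 + 106) - 8989*1/30948 = -2878/148 - 8989/30948 = -2878*1/148 - 8989/30948 = -1439/74 - 8989/30948 = -22599679/1145076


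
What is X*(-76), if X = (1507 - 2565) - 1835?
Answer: 219868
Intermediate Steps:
X = -2893 (X = -1058 - 1835 = -2893)
X*(-76) = -2893*(-76) = 219868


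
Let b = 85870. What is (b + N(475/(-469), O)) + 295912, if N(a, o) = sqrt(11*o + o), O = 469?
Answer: 381782 + 2*sqrt(1407) ≈ 3.8186e+5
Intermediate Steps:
N(a, o) = 2*sqrt(3)*sqrt(o) (N(a, o) = sqrt(12*o) = 2*sqrt(3)*sqrt(o))
(b + N(475/(-469), O)) + 295912 = (85870 + 2*sqrt(3)*sqrt(469)) + 295912 = (85870 + 2*sqrt(1407)) + 295912 = 381782 + 2*sqrt(1407)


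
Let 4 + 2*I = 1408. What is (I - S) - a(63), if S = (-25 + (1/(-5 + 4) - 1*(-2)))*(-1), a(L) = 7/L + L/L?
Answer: 6092/9 ≈ 676.89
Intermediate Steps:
I = 702 (I = -2 + (1/2)*1408 = -2 + 704 = 702)
a(L) = 1 + 7/L (a(L) = 7/L + 1 = 1 + 7/L)
S = 24 (S = (-25 + (1/(-1) + 2))*(-1) = (-25 + (-1 + 2))*(-1) = (-25 + 1)*(-1) = -24*(-1) = 24)
(I - S) - a(63) = (702 - 1*24) - (7 + 63)/63 = (702 - 24) - 70/63 = 678 - 1*10/9 = 678 - 10/9 = 6092/9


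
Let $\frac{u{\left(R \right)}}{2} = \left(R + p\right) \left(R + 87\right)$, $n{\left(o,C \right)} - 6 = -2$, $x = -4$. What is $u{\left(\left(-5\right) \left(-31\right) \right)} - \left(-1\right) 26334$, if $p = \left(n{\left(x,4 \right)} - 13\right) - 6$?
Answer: $94094$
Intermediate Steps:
$n{\left(o,C \right)} = 4$ ($n{\left(o,C \right)} = 6 - 2 = 4$)
$p = -15$ ($p = \left(4 - 13\right) - 6 = -9 - 6 = -15$)
$u{\left(R \right)} = 2 \left(-15 + R\right) \left(87 + R\right)$ ($u{\left(R \right)} = 2 \left(R - 15\right) \left(R + 87\right) = 2 \left(-15 + R\right) \left(87 + R\right)$)
$u{\left(\left(-5\right) \left(-31\right) \right)} - \left(-1\right) 26334 = \left(-2610 + 2 \left(\left(-5\right) \left(-31\right)\right)^{2} + 144 \left(\left(-5\right) \left(-31\right)\right)\right) - \left(-1\right) 26334 = \left(-2610 + 2 \cdot 155^{2} + 144 \cdot 155\right) - -26334 = \left(-2610 + 2 \cdot 24025 + 22320\right) + 26334 = \left(-2610 + 48050 + 22320\right) + 26334 = 67760 + 26334 = 94094$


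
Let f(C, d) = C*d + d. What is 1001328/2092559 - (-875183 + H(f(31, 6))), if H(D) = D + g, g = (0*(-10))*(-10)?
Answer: 1830971293297/2092559 ≈ 8.7499e+5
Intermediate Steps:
f(C, d) = d + C*d
g = 0 (g = 0*(-10) = 0)
H(D) = D (H(D) = D + 0 = D)
1001328/2092559 - (-875183 + H(f(31, 6))) = 1001328/2092559 - (-875183 + 6*(1 + 31)) = 1001328*(1/2092559) - (-875183 + 6*32) = 1001328/2092559 - (-875183 + 192) = 1001328/2092559 - 1*(-874991) = 1001328/2092559 + 874991 = 1830971293297/2092559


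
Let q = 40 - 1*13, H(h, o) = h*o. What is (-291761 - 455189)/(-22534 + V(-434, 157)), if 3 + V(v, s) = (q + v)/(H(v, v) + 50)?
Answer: 140729861700/4246106429 ≈ 33.143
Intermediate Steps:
q = 27 (q = 40 - 13 = 27)
V(v, s) = -3 + (27 + v)/(50 + v²) (V(v, s) = -3 + (27 + v)/(v*v + 50) = -3 + (27 + v)/(v² + 50) = -3 + (27 + v)/(50 + v²))
(-291761 - 455189)/(-22534 + V(-434, 157)) = (-291761 - 455189)/(-22534 + (-123 - 434 - 3*(-434)²)/(50 + (-434)²)) = -746950/(-22534 + (-123 - 434 - 3*188356)/(50 + 188356)) = -746950/(-22534 + (-123 - 434 - 565068)/188406) = -746950/(-22534 + (1/188406)*(-565625)) = -746950/(-22534 - 565625/188406) = -746950/(-4246106429/188406) = -746950*(-188406/4246106429) = 140729861700/4246106429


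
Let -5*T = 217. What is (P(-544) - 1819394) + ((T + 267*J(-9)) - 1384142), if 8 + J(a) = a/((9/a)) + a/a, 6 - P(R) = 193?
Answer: -16016162/5 ≈ -3.2032e+6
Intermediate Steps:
T = -217/5 (T = -⅕*217 = -217/5 ≈ -43.400)
P(R) = -187 (P(R) = 6 - 1*193 = 6 - 193 = -187)
J(a) = -7 + a²/9 (J(a) = -8 + (a/((9/a)) + a/a) = -8 + (a*(a/9) + 1) = -8 + (a²/9 + 1) = -8 + (1 + a²/9) = -7 + a²/9)
(P(-544) - 1819394) + ((T + 267*J(-9)) - 1384142) = (-187 - 1819394) + ((-217/5 + 267*(-7 + (⅑)*(-9)²)) - 1384142) = -1819581 + ((-217/5 + 267*(-7 + (⅑)*81)) - 1384142) = -1819581 + ((-217/5 + 267*(-7 + 9)) - 1384142) = -1819581 + ((-217/5 + 267*2) - 1384142) = -1819581 + ((-217/5 + 534) - 1384142) = -1819581 + (2453/5 - 1384142) = -1819581 - 6918257/5 = -16016162/5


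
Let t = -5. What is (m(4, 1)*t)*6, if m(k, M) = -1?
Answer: 30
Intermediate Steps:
(m(4, 1)*t)*6 = -1*(-5)*6 = 5*6 = 30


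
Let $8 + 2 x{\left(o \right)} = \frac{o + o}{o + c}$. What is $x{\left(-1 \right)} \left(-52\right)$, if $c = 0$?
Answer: $156$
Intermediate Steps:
$x{\left(o \right)} = -3$ ($x{\left(o \right)} = -4 + \frac{\left(o + o\right) \frac{1}{o + 0}}{2} = -4 + \frac{2 o \frac{1}{o}}{2} = -4 + \frac{1}{2} \cdot 2 = -4 + 1 = -3$)
$x{\left(-1 \right)} \left(-52\right) = \left(-3\right) \left(-52\right) = 156$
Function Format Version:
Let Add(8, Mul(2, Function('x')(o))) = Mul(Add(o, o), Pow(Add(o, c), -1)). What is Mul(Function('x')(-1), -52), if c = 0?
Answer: 156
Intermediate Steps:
Function('x')(o) = -3 (Function('x')(o) = Add(-4, Mul(Rational(1, 2), Mul(Add(o, o), Pow(Add(o, 0), -1)))) = Add(-4, Mul(Rational(1, 2), Mul(Mul(2, o), Pow(o, -1)))) = Add(-4, Mul(Rational(1, 2), 2)) = Add(-4, 1) = -3)
Mul(Function('x')(-1), -52) = Mul(-3, -52) = 156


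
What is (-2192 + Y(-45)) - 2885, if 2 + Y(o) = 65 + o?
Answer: -5059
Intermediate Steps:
Y(o) = 63 + o (Y(o) = -2 + (65 + o) = 63 + o)
(-2192 + Y(-45)) - 2885 = (-2192 + (63 - 45)) - 2885 = (-2192 + 18) - 2885 = -2174 - 2885 = -5059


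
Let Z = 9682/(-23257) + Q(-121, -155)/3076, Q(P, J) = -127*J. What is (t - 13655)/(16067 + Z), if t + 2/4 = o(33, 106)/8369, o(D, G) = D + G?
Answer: -8175619488306946/9622991090797233 ≈ -0.84959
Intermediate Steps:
t = -8091/16738 (t = -½ + (33 + 106)/8369 = -½ + 139*(1/8369) = -½ + 139/8369 = -8091/16738 ≈ -0.48339)
Z = 428032213/71538532 (Z = 9682/(-23257) - 127*(-155)/3076 = 9682*(-1/23257) + 19685*(1/3076) = -9682/23257 + 19685/3076 = 428032213/71538532 ≈ 5.9832)
(t - 13655)/(16067 + Z) = (-8091/16738 - 13655)/(16067 + 428032213/71538532) = -228565481/(16738*1149837625857/71538532) = -228565481/16738*71538532/1149837625857 = -8175619488306946/9622991090797233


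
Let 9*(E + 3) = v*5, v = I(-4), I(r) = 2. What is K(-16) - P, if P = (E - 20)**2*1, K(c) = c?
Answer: -40105/81 ≈ -495.12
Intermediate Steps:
v = 2
E = -17/9 (E = -3 + (2*5)/9 = -3 + (1/9)*10 = -3 + 10/9 = -17/9 ≈ -1.8889)
P = 38809/81 (P = (-17/9 - 20)**2*1 = (-197/9)**2*1 = (38809/81)*1 = 38809/81 ≈ 479.12)
K(-16) - P = -16 - 1*38809/81 = -16 - 38809/81 = -40105/81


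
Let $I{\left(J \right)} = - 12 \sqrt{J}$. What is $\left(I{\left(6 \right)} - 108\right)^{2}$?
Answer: $12528 + 2592 \sqrt{6} \approx 18877.0$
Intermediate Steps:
$\left(I{\left(6 \right)} - 108\right)^{2} = \left(- 12 \sqrt{6} - 108\right)^{2} = \left(-108 - 12 \sqrt{6}\right)^{2}$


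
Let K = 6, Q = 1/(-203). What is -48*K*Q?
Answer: 288/203 ≈ 1.4187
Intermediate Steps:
Q = -1/203 ≈ -0.0049261
-48*K*Q = -288*(-1)/203 = -48*(-6/203) = 288/203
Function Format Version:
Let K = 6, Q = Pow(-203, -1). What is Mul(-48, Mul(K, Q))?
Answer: Rational(288, 203) ≈ 1.4187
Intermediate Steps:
Q = Rational(-1, 203) ≈ -0.0049261
Mul(-48, Mul(K, Q)) = Mul(-48, Mul(6, Rational(-1, 203))) = Mul(-48, Rational(-6, 203)) = Rational(288, 203)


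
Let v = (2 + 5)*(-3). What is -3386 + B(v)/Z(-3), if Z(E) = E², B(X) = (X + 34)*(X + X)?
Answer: -10340/3 ≈ -3446.7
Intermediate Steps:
v = -21 (v = 7*(-3) = -21)
B(X) = 2*X*(34 + X) (B(X) = (34 + X)*(2*X) = 2*X*(34 + X))
-3386 + B(v)/Z(-3) = -3386 + (2*(-21)*(34 - 21))/((-3)²) = -3386 + (2*(-21)*13)/9 = -3386 - 546*⅑ = -3386 - 182/3 = -10340/3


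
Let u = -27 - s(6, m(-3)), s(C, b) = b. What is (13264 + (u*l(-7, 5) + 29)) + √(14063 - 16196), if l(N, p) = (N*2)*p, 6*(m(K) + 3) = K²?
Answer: 15078 + 3*I*√237 ≈ 15078.0 + 46.184*I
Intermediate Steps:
m(K) = -3 + K²/6
u = -51/2 (u = -27 - (-3 + (⅙)*(-3)²) = -27 - (-3 + (⅙)*9) = -27 - (-3 + 3/2) = -27 - 1*(-3/2) = -27 + 3/2 = -51/2 ≈ -25.500)
l(N, p) = 2*N*p (l(N, p) = (2*N)*p = 2*N*p)
(13264 + (u*l(-7, 5) + 29)) + √(14063 - 16196) = (13264 + (-51*(-7)*5 + 29)) + √(14063 - 16196) = (13264 + (-51/2*(-70) + 29)) + √(-2133) = (13264 + (1785 + 29)) + 3*I*√237 = (13264 + 1814) + 3*I*√237 = 15078 + 3*I*√237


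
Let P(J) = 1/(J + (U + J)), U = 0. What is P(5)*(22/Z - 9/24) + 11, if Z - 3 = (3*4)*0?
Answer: 2807/240 ≈ 11.696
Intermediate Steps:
Z = 3 (Z = 3 + (3*4)*0 = 3 + 12*0 = 3 + 0 = 3)
P(J) = 1/(2*J) (P(J) = 1/(J + (0 + J)) = 1/(J + J) = 1/(2*J))
P(5)*(22/Z - 9/24) + 11 = ((½)/5)*(22/3 - 9/24) + 11 = ((½)*(⅕))*(22*(⅓) - 9*1/24) + 11 = (22/3 - 3/8)/10 + 11 = (⅒)*(167/24) + 11 = 167/240 + 11 = 2807/240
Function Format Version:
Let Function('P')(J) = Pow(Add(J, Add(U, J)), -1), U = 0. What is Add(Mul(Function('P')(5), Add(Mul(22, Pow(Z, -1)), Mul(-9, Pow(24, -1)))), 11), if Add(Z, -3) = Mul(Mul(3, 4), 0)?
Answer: Rational(2807, 240) ≈ 11.696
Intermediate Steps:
Z = 3 (Z = Add(3, Mul(Mul(3, 4), 0)) = Add(3, Mul(12, 0)) = Add(3, 0) = 3)
Function('P')(J) = Mul(Rational(1, 2), Pow(J, -1)) (Function('P')(J) = Pow(Add(J, Add(0, J)), -1) = Pow(Add(J, J), -1) = Pow(Mul(2, J), -1) = Mul(Rational(1, 2), Pow(J, -1)))
Add(Mul(Function('P')(5), Add(Mul(22, Pow(Z, -1)), Mul(-9, Pow(24, -1)))), 11) = Add(Mul(Mul(Rational(1, 2), Pow(5, -1)), Add(Mul(22, Pow(3, -1)), Mul(-9, Pow(24, -1)))), 11) = Add(Mul(Mul(Rational(1, 2), Rational(1, 5)), Add(Mul(22, Rational(1, 3)), Mul(-9, Rational(1, 24)))), 11) = Add(Mul(Rational(1, 10), Add(Rational(22, 3), Rational(-3, 8))), 11) = Add(Mul(Rational(1, 10), Rational(167, 24)), 11) = Add(Rational(167, 240), 11) = Rational(2807, 240)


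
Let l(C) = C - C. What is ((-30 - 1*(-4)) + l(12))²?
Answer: 676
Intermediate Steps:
l(C) = 0
((-30 - 1*(-4)) + l(12))² = ((-30 - 1*(-4)) + 0)² = ((-30 + 4) + 0)² = (-26 + 0)² = (-26)² = 676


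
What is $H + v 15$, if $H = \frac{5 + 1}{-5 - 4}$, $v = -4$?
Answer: $- \frac{182}{3} \approx -60.667$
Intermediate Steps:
$H = - \frac{2}{3}$ ($H = \frac{6}{-9} = 6 \left(- \frac{1}{9}\right) = - \frac{2}{3} \approx -0.66667$)
$H + v 15 = - \frac{2}{3} - 60 = - \frac{182}{3}$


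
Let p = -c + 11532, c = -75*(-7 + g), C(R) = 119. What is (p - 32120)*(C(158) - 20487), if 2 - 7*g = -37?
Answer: 2950630688/7 ≈ 4.2152e+8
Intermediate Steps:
g = 39/7 (g = 2/7 - ⅐*(-37) = 2/7 + 37/7 = 39/7 ≈ 5.5714)
c = 750/7 (c = -75*(-7 + 39/7) = -75*(-10/7) = 750/7 ≈ 107.14)
p = 79974/7 (p = -1*750/7 + 11532 = -750/7 + 11532 = 79974/7 ≈ 11425.)
(p - 32120)*(C(158) - 20487) = (79974/7 - 32120)*(119 - 20487) = -144866/7*(-20368) = 2950630688/7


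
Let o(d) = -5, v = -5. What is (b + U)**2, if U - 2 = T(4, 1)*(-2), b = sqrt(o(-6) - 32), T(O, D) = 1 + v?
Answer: (10 + I*sqrt(37))**2 ≈ 63.0 + 121.66*I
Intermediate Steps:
T(O, D) = -4 (T(O, D) = 1 - 5 = -4)
b = I*sqrt(37) (b = sqrt(-5 - 32) = sqrt(-37) = I*sqrt(37) ≈ 6.0828*I)
U = 10 (U = 2 - 4*(-2) = 2 + 8 = 10)
(b + U)**2 = (I*sqrt(37) + 10)**2 = (10 + I*sqrt(37))**2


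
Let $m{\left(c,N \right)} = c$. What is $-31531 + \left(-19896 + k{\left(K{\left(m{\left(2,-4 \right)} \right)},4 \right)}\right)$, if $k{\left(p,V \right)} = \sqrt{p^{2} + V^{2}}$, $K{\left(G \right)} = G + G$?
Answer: $-51427 + 4 \sqrt{2} \approx -51421.0$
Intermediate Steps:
$K{\left(G \right)} = 2 G$
$k{\left(p,V \right)} = \sqrt{V^{2} + p^{2}}$
$-31531 + \left(-19896 + k{\left(K{\left(m{\left(2,-4 \right)} \right)},4 \right)}\right) = -31531 - \left(19896 - \sqrt{4^{2} + \left(2 \cdot 2\right)^{2}}\right) = -31531 - \left(19896 - \sqrt{16 + 4^{2}}\right) = -31531 - \left(19896 - \sqrt{16 + 16}\right) = -31531 - \left(19896 - \sqrt{32}\right) = -31531 - \left(19896 - 4 \sqrt{2}\right) = -51427 + 4 \sqrt{2}$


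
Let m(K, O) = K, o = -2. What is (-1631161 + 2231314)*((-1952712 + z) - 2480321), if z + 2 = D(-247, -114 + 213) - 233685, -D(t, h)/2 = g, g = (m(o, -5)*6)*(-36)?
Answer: -2801264540352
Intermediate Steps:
g = 432 (g = -2*6*(-36) = -12*(-36) = 432)
D(t, h) = -864 (D(t, h) = -2*432 = -864)
z = -234551 (z = -2 + (-864 - 233685) = -2 - 234549 = -234551)
(-1631161 + 2231314)*((-1952712 + z) - 2480321) = (-1631161 + 2231314)*((-1952712 - 234551) - 2480321) = 600153*(-2187263 - 2480321) = 600153*(-4667584) = -2801264540352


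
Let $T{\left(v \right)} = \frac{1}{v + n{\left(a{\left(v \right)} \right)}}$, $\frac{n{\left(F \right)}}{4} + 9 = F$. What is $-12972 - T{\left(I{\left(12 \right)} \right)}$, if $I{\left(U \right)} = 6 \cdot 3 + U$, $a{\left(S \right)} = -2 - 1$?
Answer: $- \frac{233495}{18} \approx -12972.0$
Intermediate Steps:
$a{\left(S \right)} = -3$
$I{\left(U \right)} = 18 + U$
$n{\left(F \right)} = -36 + 4 F$
$T{\left(v \right)} = \frac{1}{-48 + v}$ ($T{\left(v \right)} = \frac{1}{v + \left(-36 + 4 \left(-3\right)\right)} = \frac{1}{v - 48} = \frac{1}{-48 + v}$)
$-12972 - T{\left(I{\left(12 \right)} \right)} = -12972 - \frac{1}{-48 + \left(18 + 12\right)} = -12972 - \frac{1}{-48 + 30} = -12972 - \frac{1}{-18} = -12972 - - \frac{1}{18} = -12972 + \frac{1}{18} = - \frac{233495}{18}$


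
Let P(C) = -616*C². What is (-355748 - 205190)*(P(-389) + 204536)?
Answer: 52172394629600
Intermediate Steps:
(-355748 - 205190)*(P(-389) + 204536) = (-355748 - 205190)*(-616*(-389)² + 204536) = -560938*(-616*151321 + 204536) = -560938*(-93213736 + 204536) = -560938*(-93009200) = 52172394629600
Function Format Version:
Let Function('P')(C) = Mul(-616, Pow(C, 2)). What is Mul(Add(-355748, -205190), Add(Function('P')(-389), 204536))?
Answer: 52172394629600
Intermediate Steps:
Mul(Add(-355748, -205190), Add(Function('P')(-389), 204536)) = Mul(Add(-355748, -205190), Add(Mul(-616, Pow(-389, 2)), 204536)) = Mul(-560938, Add(Mul(-616, 151321), 204536)) = Mul(-560938, Add(-93213736, 204536)) = Mul(-560938, -93009200) = 52172394629600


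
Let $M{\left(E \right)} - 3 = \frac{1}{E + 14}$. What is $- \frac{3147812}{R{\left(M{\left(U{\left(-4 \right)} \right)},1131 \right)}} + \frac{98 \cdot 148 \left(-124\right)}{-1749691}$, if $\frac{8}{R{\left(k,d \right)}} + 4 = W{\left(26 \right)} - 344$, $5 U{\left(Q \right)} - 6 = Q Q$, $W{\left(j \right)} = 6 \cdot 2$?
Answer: $\frac{231323331494360}{1749691} \approx 1.3221 \cdot 10^{8}$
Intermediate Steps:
$W{\left(j \right)} = 12$
$U{\left(Q \right)} = \frac{6}{5} + \frac{Q^{2}}{5}$ ($U{\left(Q \right)} = \frac{6}{5} + \frac{Q Q}{5} = \frac{6}{5} + \frac{Q^{2}}{5}$)
$M{\left(E \right)} = 3 + \frac{1}{14 + E}$ ($M{\left(E \right)} = 3 + \frac{1}{E + 14} = 3 + \frac{1}{14 + E}$)
$R{\left(k,d \right)} = - \frac{1}{42}$ ($R{\left(k,d \right)} = \frac{8}{-4 + \left(12 - 344\right)} = \frac{8}{-4 - 332} = \frac{8}{-336} = 8 \left(- \frac{1}{336}\right) = - \frac{1}{42}$)
$- \frac{3147812}{R{\left(M{\left(U{\left(-4 \right)} \right)},1131 \right)}} + \frac{98 \cdot 148 \left(-124\right)}{-1749691} = - \frac{3147812}{- \frac{1}{42}} + \frac{98 \cdot 148 \left(-124\right)}{-1749691} = \left(-3147812\right) \left(-42\right) + 14504 \left(-124\right) \left(- \frac{1}{1749691}\right) = 132208104 - - \frac{1798496}{1749691} = 132208104 + \frac{1798496}{1749691} = \frac{231323331494360}{1749691}$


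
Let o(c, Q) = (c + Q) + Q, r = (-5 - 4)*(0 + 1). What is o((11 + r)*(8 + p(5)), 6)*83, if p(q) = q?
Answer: 3154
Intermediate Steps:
r = -9 (r = -9*1 = -9)
o(c, Q) = c + 2*Q (o(c, Q) = (Q + c) + Q = c + 2*Q)
o((11 + r)*(8 + p(5)), 6)*83 = ((11 - 9)*(8 + 5) + 2*6)*83 = (2*13 + 12)*83 = (26 + 12)*83 = 38*83 = 3154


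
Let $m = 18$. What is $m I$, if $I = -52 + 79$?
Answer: $486$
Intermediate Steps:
$I = 27$
$m I = 18 \cdot 27 = 486$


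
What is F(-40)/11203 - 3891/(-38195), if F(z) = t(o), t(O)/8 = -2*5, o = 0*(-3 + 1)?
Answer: 40535273/427898585 ≈ 0.094731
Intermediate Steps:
o = 0 (o = 0*(-2) = 0)
t(O) = -80 (t(O) = 8*(-2*5) = 8*(-10) = -80)
F(z) = -80
F(-40)/11203 - 3891/(-38195) = -80/11203 - 3891/(-38195) = -80*1/11203 - 3891*(-1/38195) = -80/11203 + 3891/38195 = 40535273/427898585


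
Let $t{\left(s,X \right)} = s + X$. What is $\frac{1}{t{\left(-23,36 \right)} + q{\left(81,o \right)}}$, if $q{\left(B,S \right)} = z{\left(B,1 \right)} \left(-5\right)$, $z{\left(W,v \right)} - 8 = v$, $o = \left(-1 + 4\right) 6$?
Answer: $- \frac{1}{32} \approx -0.03125$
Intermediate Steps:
$o = 18$ ($o = 3 \cdot 6 = 18$)
$z{\left(W,v \right)} = 8 + v$
$q{\left(B,S \right)} = -45$ ($q{\left(B,S \right)} = \left(8 + 1\right) \left(-5\right) = 9 \left(-5\right) = -45$)
$t{\left(s,X \right)} = X + s$
$\frac{1}{t{\left(-23,36 \right)} + q{\left(81,o \right)}} = \frac{1}{\left(36 - 23\right) - 45} = \frac{1}{13 - 45} = \frac{1}{-32} = - \frac{1}{32}$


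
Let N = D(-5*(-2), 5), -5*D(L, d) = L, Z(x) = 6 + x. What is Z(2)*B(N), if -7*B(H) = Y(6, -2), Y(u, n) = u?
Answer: -48/7 ≈ -6.8571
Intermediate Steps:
D(L, d) = -L/5
N = -2 (N = -(-1)*(-2) = -1/5*10 = -2)
B(H) = -6/7 (B(H) = -1/7*6 = -6/7)
Z(2)*B(N) = (6 + 2)*(-6/7) = 8*(-6/7) = -48/7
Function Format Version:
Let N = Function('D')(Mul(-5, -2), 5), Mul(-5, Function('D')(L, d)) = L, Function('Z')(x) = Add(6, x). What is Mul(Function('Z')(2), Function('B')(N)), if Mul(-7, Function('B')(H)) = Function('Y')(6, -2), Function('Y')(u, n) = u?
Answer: Rational(-48, 7) ≈ -6.8571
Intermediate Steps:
Function('D')(L, d) = Mul(Rational(-1, 5), L)
N = -2 (N = Mul(Rational(-1, 5), Mul(-5, -2)) = Mul(Rational(-1, 5), 10) = -2)
Function('B')(H) = Rational(-6, 7) (Function('B')(H) = Mul(Rational(-1, 7), 6) = Rational(-6, 7))
Mul(Function('Z')(2), Function('B')(N)) = Mul(Add(6, 2), Rational(-6, 7)) = Mul(8, Rational(-6, 7)) = Rational(-48, 7)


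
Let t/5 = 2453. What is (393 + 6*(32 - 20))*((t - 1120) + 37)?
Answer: 5199630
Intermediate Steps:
t = 12265 (t = 5*2453 = 12265)
(393 + 6*(32 - 20))*((t - 1120) + 37) = (393 + 6*(32 - 20))*((12265 - 1120) + 37) = (393 + 6*12)*(11145 + 37) = (393 + 72)*11182 = 465*11182 = 5199630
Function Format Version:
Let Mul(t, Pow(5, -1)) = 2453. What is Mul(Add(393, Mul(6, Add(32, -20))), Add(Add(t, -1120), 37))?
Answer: 5199630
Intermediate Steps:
t = 12265 (t = Mul(5, 2453) = 12265)
Mul(Add(393, Mul(6, Add(32, -20))), Add(Add(t, -1120), 37)) = Mul(Add(393, Mul(6, Add(32, -20))), Add(Add(12265, -1120), 37)) = Mul(Add(393, Mul(6, 12)), Add(11145, 37)) = Mul(Add(393, 72), 11182) = Mul(465, 11182) = 5199630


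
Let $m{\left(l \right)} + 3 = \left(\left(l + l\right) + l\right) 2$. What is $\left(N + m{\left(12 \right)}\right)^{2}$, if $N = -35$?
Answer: $1156$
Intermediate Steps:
$m{\left(l \right)} = -3 + 6 l$ ($m{\left(l \right)} = -3 + \left(\left(l + l\right) + l\right) 2 = -3 + \left(2 l + l\right) 2 = -3 + 3 l 2 = -3 + 6 l$)
$\left(N + m{\left(12 \right)}\right)^{2} = \left(-35 + \left(-3 + 6 \cdot 12\right)\right)^{2} = \left(-35 + \left(-3 + 72\right)\right)^{2} = \left(-35 + 69\right)^{2} = 34^{2} = 1156$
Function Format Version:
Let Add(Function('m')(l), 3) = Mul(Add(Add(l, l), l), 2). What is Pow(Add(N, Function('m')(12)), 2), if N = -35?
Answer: 1156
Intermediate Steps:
Function('m')(l) = Add(-3, Mul(6, l)) (Function('m')(l) = Add(-3, Mul(Add(Add(l, l), l), 2)) = Add(-3, Mul(Add(Mul(2, l), l), 2)) = Add(-3, Mul(Mul(3, l), 2)) = Add(-3, Mul(6, l)))
Pow(Add(N, Function('m')(12)), 2) = Pow(Add(-35, Add(-3, Mul(6, 12))), 2) = Pow(Add(-35, Add(-3, 72)), 2) = Pow(Add(-35, 69), 2) = Pow(34, 2) = 1156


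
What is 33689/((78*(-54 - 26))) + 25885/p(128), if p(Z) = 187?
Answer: 155222557/1166880 ≈ 133.02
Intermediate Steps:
33689/((78*(-54 - 26))) + 25885/p(128) = 33689/((78*(-54 - 26))) + 25885/187 = 33689/((78*(-80))) + 25885*(1/187) = 33689/(-6240) + 25885/187 = 33689*(-1/6240) + 25885/187 = -33689/6240 + 25885/187 = 155222557/1166880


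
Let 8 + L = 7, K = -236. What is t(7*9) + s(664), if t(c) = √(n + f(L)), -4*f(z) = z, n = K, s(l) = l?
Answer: 664 + I*√943/2 ≈ 664.0 + 15.354*I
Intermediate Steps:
L = -1 (L = -8 + 7 = -1)
n = -236
f(z) = -z/4
t(c) = I*√943/2 (t(c) = √(-236 - ¼*(-1)) = √(-236 + ¼) = √(-943/4) = I*√943/2)
t(7*9) + s(664) = I*√943/2 + 664 = 664 + I*√943/2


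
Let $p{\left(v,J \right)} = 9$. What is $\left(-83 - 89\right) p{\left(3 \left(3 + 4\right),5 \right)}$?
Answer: $-1548$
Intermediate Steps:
$\left(-83 - 89\right) p{\left(3 \left(3 + 4\right),5 \right)} = \left(-83 - 89\right) 9 = \left(-172\right) 9 = -1548$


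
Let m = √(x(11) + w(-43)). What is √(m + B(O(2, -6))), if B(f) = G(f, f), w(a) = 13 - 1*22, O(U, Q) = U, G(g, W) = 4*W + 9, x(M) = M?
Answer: √(17 + √2) ≈ 4.2912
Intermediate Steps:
G(g, W) = 9 + 4*W
w(a) = -9 (w(a) = 13 - 22 = -9)
B(f) = 9 + 4*f
m = √2 (m = √(11 - 9) = √2 ≈ 1.4142)
√(m + B(O(2, -6))) = √(√2 + (9 + 4*2)) = √(√2 + (9 + 8)) = √(√2 + 17) = √(17 + √2)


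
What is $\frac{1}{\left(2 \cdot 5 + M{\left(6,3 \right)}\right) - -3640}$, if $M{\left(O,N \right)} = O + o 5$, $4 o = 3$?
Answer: $\frac{4}{14639} \approx 0.00027324$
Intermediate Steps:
$o = \frac{3}{4}$ ($o = \frac{1}{4} \cdot 3 = \frac{3}{4} \approx 0.75$)
$M{\left(O,N \right)} = \frac{15}{4} + O$ ($M{\left(O,N \right)} = O + \frac{3}{4} \cdot 5 = O + \frac{15}{4} = \frac{15}{4} + O$)
$\frac{1}{\left(2 \cdot 5 + M{\left(6,3 \right)}\right) - -3640} = \frac{1}{\left(2 \cdot 5 + \left(\frac{15}{4} + 6\right)\right) - -3640} = \frac{1}{\left(10 + \frac{39}{4}\right) + 3640} = \frac{1}{\frac{79}{4} + 3640} = \frac{1}{\frac{14639}{4}} = \frac{4}{14639}$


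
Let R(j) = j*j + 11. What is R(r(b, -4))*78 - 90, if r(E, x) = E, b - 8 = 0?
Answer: 5760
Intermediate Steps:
b = 8 (b = 8 + 0 = 8)
R(j) = 11 + j**2 (R(j) = j**2 + 11 = 11 + j**2)
R(r(b, -4))*78 - 90 = (11 + 8**2)*78 - 90 = (11 + 64)*78 - 90 = 75*78 - 90 = 5850 - 90 = 5760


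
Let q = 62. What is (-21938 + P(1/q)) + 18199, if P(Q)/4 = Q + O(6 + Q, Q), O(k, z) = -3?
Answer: -116279/31 ≈ -3750.9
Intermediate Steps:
P(Q) = -12 + 4*Q (P(Q) = 4*(Q - 3) = 4*(-3 + Q) = -12 + 4*Q)
(-21938 + P(1/q)) + 18199 = (-21938 + (-12 + 4/62)) + 18199 = (-21938 + (-12 + 4*(1/62))) + 18199 = (-21938 + (-12 + 2/31)) + 18199 = (-21938 - 370/31) + 18199 = -680448/31 + 18199 = -116279/31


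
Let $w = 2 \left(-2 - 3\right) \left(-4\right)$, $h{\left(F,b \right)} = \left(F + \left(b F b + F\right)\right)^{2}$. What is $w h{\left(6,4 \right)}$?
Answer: $466560$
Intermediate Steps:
$h{\left(F,b \right)} = \left(2 F + F b^{2}\right)^{2}$ ($h{\left(F,b \right)} = \left(F + \left(F b b + F\right)\right)^{2} = \left(F + \left(F b^{2} + F\right)\right)^{2} = \left(F + \left(F + F b^{2}\right)\right)^{2} = \left(2 F + F b^{2}\right)^{2}$)
$w = 40$ ($w = 2 \left(-5\right) \left(-4\right) = \left(-10\right) \left(-4\right) = 40$)
$w h{\left(6,4 \right)} = 40 \cdot 6^{2} \left(2 + 4^{2}\right)^{2} = 40 \cdot 36 \left(2 + 16\right)^{2} = 40 \cdot 36 \cdot 18^{2} = 40 \cdot 36 \cdot 324 = 40 \cdot 11664 = 466560$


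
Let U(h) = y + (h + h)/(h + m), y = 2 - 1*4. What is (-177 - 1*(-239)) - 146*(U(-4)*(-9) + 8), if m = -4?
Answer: -2420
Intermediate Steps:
y = -2 (y = 2 - 4 = -2)
U(h) = -2 + 2*h/(-4 + h) (U(h) = -2 + (h + h)/(h - 4) = -2 + (2*h)/(-4 + h) = -2 + 2*h/(-4 + h))
(-177 - 1*(-239)) - 146*(U(-4)*(-9) + 8) = (-177 - 1*(-239)) - 146*((8/(-4 - 4))*(-9) + 8) = (-177 + 239) - 146*((8/(-8))*(-9) + 8) = 62 - 146*((8*(-⅛))*(-9) + 8) = 62 - 146*(-1*(-9) + 8) = 62 - 146*(9 + 8) = 62 - 146*17 = 62 - 2482 = -2420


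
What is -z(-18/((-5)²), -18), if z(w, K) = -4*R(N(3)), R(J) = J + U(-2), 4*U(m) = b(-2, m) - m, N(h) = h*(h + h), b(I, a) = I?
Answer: 72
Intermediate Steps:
N(h) = 2*h² (N(h) = h*(2*h) = 2*h²)
U(m) = -½ - m/4 (U(m) = (-2 - m)/4 = -½ - m/4)
R(J) = J (R(J) = J + (-½ - ¼*(-2)) = J + (-½ + ½) = J + 0 = J)
z(w, K) = -72 (z(w, K) = -8*3² = -8*9 = -4*18 = -72)
-z(-18/((-5)²), -18) = -1*(-72) = 72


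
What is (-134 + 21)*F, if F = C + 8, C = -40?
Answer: 3616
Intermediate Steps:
F = -32 (F = -40 + 8 = -32)
(-134 + 21)*F = (-134 + 21)*(-32) = -113*(-32) = 3616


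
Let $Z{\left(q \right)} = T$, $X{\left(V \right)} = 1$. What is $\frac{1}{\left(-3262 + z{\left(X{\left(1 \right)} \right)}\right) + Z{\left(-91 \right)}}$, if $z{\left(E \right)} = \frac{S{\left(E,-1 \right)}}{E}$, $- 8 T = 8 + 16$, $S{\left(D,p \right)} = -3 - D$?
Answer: $- \frac{1}{3269} \approx -0.0003059$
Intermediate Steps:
$T = -3$ ($T = - \frac{8 + 16}{8} = \left(- \frac{1}{8}\right) 24 = -3$)
$z{\left(E \right)} = \frac{-3 - E}{E}$
$Z{\left(q \right)} = -3$
$\frac{1}{\left(-3262 + z{\left(X{\left(1 \right)} \right)}\right) + Z{\left(-91 \right)}} = \frac{1}{\left(-3262 + \frac{-3 - 1}{1}\right) - 3} = \frac{1}{\left(-3262 + 1 \left(-3 - 1\right)\right) - 3} = \frac{1}{\left(-3262 + 1 \left(-4\right)\right) - 3} = \frac{1}{\left(-3262 - 4\right) - 3} = \frac{1}{-3266 - 3} = \frac{1}{-3269} = - \frac{1}{3269}$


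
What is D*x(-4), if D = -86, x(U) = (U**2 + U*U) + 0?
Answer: -2752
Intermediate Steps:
x(U) = 2*U**2 (x(U) = (U**2 + U**2) + 0 = 2*U**2 + 0 = 2*U**2)
D*x(-4) = -172*(-4)**2 = -172*16 = -86*32 = -2752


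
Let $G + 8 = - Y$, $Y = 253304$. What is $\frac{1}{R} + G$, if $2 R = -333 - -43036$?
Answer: $- \frac{10817182334}{42703} \approx -2.5331 \cdot 10^{5}$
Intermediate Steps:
$R = \frac{42703}{2}$ ($R = \frac{-333 - -43036}{2} = \frac{-333 + 43036}{2} = \frac{1}{2} \cdot 42703 = \frac{42703}{2} \approx 21352.0$)
$G = -253312$ ($G = -8 - 253304 = -253312$)
$\frac{1}{R} + G = \frac{1}{\frac{42703}{2}} - 253312 = \frac{2}{42703} - 253312 = - \frac{10817182334}{42703}$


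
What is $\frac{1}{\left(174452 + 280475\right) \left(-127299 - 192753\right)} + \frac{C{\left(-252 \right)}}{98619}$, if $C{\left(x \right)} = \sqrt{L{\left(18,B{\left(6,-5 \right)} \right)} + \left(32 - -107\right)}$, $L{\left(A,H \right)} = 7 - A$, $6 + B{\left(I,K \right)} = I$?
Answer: $- \frac{1}{145600296204} + \frac{8 \sqrt{2}}{98619} \approx 0.00011472$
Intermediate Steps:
$B{\left(I,K \right)} = -6 + I$
$C{\left(x \right)} = 8 \sqrt{2}$ ($C{\left(x \right)} = \sqrt{\left(7 - 18\right) + \left(32 - -107\right)} = \sqrt{\left(7 - 18\right) + \left(32 + 107\right)} = \sqrt{-11 + 139} = \sqrt{128} = 8 \sqrt{2}$)
$\frac{1}{\left(174452 + 280475\right) \left(-127299 - 192753\right)} + \frac{C{\left(-252 \right)}}{98619} = \frac{1}{\left(174452 + 280475\right) \left(-127299 - 192753\right)} + \frac{8 \sqrt{2}}{98619} = \frac{1}{454927 \left(-320052\right)} + 8 \sqrt{2} \cdot \frac{1}{98619} = \frac{1}{454927} \left(- \frac{1}{320052}\right) + \frac{8 \sqrt{2}}{98619} = - \frac{1}{145600296204} + \frac{8 \sqrt{2}}{98619}$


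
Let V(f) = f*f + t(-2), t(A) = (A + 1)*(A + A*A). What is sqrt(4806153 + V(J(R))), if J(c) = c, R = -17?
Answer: 2*sqrt(1201610) ≈ 2192.4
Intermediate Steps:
t(A) = (1 + A)*(A + A**2)
V(f) = -2 + f**2 (V(f) = f*f - 2*(1 + (-2)**2 + 2*(-2)) = f**2 - 2*(1 + 4 - 4) = f**2 - 2*1 = f**2 - 2 = -2 + f**2)
sqrt(4806153 + V(J(R))) = sqrt(4806153 + (-2 + (-17)**2)) = sqrt(4806153 + (-2 + 289)) = sqrt(4806153 + 287) = sqrt(4806440) = 2*sqrt(1201610)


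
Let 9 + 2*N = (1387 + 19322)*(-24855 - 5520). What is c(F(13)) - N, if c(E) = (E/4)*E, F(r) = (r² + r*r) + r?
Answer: 1258194969/4 ≈ 3.1455e+8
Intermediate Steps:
F(r) = r + 2*r² (F(r) = (r² + r²) + r = 2*r² + r = r + 2*r²)
c(E) = E²/4 (c(E) = (E*(¼))*E = (E/4)*E = E²/4)
N = -314517942 (N = -9/2 + ((1387 + 19322)*(-24855 - 5520))/2 = -9/2 + (20709*(-30375))/2 = -9/2 + (½)*(-629035875) = -9/2 - 629035875/2 = -314517942)
c(F(13)) - N = (13*(1 + 2*13))²/4 - 1*(-314517942) = (13*(1 + 26))²/4 + 314517942 = (13*27)²/4 + 314517942 = (¼)*351² + 314517942 = (¼)*123201 + 314517942 = 123201/4 + 314517942 = 1258194969/4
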